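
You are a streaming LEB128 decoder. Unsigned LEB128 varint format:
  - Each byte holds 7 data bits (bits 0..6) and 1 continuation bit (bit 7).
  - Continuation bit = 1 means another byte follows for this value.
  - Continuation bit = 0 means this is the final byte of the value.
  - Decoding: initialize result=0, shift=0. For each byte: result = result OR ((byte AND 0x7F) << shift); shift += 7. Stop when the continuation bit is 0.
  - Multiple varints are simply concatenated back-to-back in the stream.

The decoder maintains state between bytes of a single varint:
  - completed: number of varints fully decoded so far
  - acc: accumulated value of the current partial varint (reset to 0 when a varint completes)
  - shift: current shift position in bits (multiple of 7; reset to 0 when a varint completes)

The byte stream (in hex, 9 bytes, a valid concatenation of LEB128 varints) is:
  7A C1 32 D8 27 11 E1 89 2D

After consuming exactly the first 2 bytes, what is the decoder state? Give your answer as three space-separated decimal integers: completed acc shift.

byte[0]=0x7A cont=0 payload=0x7A: varint #1 complete (value=122); reset -> completed=1 acc=0 shift=0
byte[1]=0xC1 cont=1 payload=0x41: acc |= 65<<0 -> completed=1 acc=65 shift=7

Answer: 1 65 7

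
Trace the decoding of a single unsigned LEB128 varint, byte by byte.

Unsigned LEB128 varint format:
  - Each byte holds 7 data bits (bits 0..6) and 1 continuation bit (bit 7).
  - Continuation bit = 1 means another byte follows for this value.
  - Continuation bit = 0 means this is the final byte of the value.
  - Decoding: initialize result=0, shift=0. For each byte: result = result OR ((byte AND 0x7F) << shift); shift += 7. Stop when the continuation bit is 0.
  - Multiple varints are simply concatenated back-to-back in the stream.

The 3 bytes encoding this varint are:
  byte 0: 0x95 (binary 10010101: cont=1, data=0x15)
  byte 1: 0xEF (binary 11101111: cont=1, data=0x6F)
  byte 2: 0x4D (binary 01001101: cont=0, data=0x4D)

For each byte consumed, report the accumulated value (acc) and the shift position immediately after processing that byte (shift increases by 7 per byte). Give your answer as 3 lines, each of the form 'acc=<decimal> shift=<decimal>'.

Answer: acc=21 shift=7
acc=14229 shift=14
acc=1275797 shift=21

Derivation:
byte 0=0x95: payload=0x15=21, contrib = 21<<0 = 21; acc -> 21, shift -> 7
byte 1=0xEF: payload=0x6F=111, contrib = 111<<7 = 14208; acc -> 14229, shift -> 14
byte 2=0x4D: payload=0x4D=77, contrib = 77<<14 = 1261568; acc -> 1275797, shift -> 21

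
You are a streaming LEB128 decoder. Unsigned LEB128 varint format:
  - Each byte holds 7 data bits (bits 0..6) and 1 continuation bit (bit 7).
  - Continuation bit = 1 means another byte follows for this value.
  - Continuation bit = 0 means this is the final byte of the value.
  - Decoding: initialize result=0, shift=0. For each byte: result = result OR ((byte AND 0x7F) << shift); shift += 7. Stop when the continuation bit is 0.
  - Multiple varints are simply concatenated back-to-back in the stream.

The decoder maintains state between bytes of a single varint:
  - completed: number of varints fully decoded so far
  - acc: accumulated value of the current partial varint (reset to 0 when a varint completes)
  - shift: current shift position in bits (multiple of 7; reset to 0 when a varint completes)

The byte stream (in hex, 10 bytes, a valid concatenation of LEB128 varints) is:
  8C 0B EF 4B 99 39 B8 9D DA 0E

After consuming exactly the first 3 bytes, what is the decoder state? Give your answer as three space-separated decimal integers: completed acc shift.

byte[0]=0x8C cont=1 payload=0x0C: acc |= 12<<0 -> completed=0 acc=12 shift=7
byte[1]=0x0B cont=0 payload=0x0B: varint #1 complete (value=1420); reset -> completed=1 acc=0 shift=0
byte[2]=0xEF cont=1 payload=0x6F: acc |= 111<<0 -> completed=1 acc=111 shift=7

Answer: 1 111 7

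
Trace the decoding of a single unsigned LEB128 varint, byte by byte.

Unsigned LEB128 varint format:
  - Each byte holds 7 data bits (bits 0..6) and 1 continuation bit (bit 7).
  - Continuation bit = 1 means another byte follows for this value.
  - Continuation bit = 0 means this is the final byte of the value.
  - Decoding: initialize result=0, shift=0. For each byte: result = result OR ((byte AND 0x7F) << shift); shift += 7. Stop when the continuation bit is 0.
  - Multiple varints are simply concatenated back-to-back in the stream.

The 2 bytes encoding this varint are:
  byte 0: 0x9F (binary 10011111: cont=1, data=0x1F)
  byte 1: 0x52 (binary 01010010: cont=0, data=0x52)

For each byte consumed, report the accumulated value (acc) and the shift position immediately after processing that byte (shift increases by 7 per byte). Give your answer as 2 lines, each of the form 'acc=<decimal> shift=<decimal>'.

Answer: acc=31 shift=7
acc=10527 shift=14

Derivation:
byte 0=0x9F: payload=0x1F=31, contrib = 31<<0 = 31; acc -> 31, shift -> 7
byte 1=0x52: payload=0x52=82, contrib = 82<<7 = 10496; acc -> 10527, shift -> 14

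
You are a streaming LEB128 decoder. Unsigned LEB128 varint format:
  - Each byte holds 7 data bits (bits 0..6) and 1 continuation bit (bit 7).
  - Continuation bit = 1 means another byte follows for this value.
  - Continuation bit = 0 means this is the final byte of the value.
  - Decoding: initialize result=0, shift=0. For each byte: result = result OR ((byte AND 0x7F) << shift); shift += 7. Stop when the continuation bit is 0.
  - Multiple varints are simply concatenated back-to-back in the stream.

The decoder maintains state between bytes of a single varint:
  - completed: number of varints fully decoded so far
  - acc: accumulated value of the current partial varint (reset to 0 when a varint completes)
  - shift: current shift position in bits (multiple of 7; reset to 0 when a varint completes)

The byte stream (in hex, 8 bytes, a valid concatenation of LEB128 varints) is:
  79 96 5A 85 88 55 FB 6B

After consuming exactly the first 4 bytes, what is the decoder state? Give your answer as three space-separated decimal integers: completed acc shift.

byte[0]=0x79 cont=0 payload=0x79: varint #1 complete (value=121); reset -> completed=1 acc=0 shift=0
byte[1]=0x96 cont=1 payload=0x16: acc |= 22<<0 -> completed=1 acc=22 shift=7
byte[2]=0x5A cont=0 payload=0x5A: varint #2 complete (value=11542); reset -> completed=2 acc=0 shift=0
byte[3]=0x85 cont=1 payload=0x05: acc |= 5<<0 -> completed=2 acc=5 shift=7

Answer: 2 5 7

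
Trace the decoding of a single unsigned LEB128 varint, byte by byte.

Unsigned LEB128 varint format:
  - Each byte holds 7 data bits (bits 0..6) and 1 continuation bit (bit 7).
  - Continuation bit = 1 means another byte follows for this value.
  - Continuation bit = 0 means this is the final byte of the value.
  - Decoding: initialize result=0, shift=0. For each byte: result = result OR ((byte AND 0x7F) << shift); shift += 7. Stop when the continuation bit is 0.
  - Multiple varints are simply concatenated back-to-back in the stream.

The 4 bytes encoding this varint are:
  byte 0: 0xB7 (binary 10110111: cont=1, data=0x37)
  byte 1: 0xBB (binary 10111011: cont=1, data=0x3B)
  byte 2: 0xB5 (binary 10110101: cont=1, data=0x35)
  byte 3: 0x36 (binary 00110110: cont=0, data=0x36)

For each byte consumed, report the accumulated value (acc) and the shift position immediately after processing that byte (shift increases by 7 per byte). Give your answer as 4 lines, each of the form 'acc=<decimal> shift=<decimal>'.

Answer: acc=55 shift=7
acc=7607 shift=14
acc=875959 shift=21
acc=114122167 shift=28

Derivation:
byte 0=0xB7: payload=0x37=55, contrib = 55<<0 = 55; acc -> 55, shift -> 7
byte 1=0xBB: payload=0x3B=59, contrib = 59<<7 = 7552; acc -> 7607, shift -> 14
byte 2=0xB5: payload=0x35=53, contrib = 53<<14 = 868352; acc -> 875959, shift -> 21
byte 3=0x36: payload=0x36=54, contrib = 54<<21 = 113246208; acc -> 114122167, shift -> 28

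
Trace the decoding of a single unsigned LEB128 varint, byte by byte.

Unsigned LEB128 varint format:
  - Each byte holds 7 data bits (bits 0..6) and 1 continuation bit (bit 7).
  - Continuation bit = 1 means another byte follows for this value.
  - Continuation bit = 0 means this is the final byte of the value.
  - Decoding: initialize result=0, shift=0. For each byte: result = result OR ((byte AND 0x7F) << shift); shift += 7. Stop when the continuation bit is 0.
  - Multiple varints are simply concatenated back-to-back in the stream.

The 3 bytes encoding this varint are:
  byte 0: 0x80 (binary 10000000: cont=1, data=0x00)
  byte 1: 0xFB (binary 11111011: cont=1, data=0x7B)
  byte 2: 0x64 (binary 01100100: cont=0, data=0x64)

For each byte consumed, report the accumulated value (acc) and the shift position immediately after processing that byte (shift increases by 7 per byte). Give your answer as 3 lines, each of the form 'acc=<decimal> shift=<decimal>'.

Answer: acc=0 shift=7
acc=15744 shift=14
acc=1654144 shift=21

Derivation:
byte 0=0x80: payload=0x00=0, contrib = 0<<0 = 0; acc -> 0, shift -> 7
byte 1=0xFB: payload=0x7B=123, contrib = 123<<7 = 15744; acc -> 15744, shift -> 14
byte 2=0x64: payload=0x64=100, contrib = 100<<14 = 1638400; acc -> 1654144, shift -> 21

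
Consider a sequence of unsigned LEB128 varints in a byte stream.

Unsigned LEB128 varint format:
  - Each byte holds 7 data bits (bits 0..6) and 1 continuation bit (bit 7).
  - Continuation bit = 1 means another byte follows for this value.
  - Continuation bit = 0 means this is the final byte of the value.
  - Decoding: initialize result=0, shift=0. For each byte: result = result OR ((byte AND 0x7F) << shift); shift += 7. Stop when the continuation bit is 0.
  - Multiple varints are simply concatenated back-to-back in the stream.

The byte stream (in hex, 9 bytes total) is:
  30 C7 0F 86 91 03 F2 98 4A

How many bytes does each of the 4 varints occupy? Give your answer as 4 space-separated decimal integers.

Answer: 1 2 3 3

Derivation:
  byte[0]=0x30 cont=0 payload=0x30=48: acc |= 48<<0 -> acc=48 shift=7 [end]
Varint 1: bytes[0:1] = 30 -> value 48 (1 byte(s))
  byte[1]=0xC7 cont=1 payload=0x47=71: acc |= 71<<0 -> acc=71 shift=7
  byte[2]=0x0F cont=0 payload=0x0F=15: acc |= 15<<7 -> acc=1991 shift=14 [end]
Varint 2: bytes[1:3] = C7 0F -> value 1991 (2 byte(s))
  byte[3]=0x86 cont=1 payload=0x06=6: acc |= 6<<0 -> acc=6 shift=7
  byte[4]=0x91 cont=1 payload=0x11=17: acc |= 17<<7 -> acc=2182 shift=14
  byte[5]=0x03 cont=0 payload=0x03=3: acc |= 3<<14 -> acc=51334 shift=21 [end]
Varint 3: bytes[3:6] = 86 91 03 -> value 51334 (3 byte(s))
  byte[6]=0xF2 cont=1 payload=0x72=114: acc |= 114<<0 -> acc=114 shift=7
  byte[7]=0x98 cont=1 payload=0x18=24: acc |= 24<<7 -> acc=3186 shift=14
  byte[8]=0x4A cont=0 payload=0x4A=74: acc |= 74<<14 -> acc=1215602 shift=21 [end]
Varint 4: bytes[6:9] = F2 98 4A -> value 1215602 (3 byte(s))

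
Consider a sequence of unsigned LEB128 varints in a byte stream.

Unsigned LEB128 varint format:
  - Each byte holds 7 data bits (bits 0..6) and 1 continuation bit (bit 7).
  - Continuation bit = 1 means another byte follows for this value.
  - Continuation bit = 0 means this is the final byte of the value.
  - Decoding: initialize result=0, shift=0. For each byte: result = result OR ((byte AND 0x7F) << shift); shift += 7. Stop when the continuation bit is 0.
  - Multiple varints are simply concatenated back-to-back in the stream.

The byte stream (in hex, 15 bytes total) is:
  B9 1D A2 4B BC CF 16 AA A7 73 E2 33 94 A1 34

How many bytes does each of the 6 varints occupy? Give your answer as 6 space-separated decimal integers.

Answer: 2 2 3 3 2 3

Derivation:
  byte[0]=0xB9 cont=1 payload=0x39=57: acc |= 57<<0 -> acc=57 shift=7
  byte[1]=0x1D cont=0 payload=0x1D=29: acc |= 29<<7 -> acc=3769 shift=14 [end]
Varint 1: bytes[0:2] = B9 1D -> value 3769 (2 byte(s))
  byte[2]=0xA2 cont=1 payload=0x22=34: acc |= 34<<0 -> acc=34 shift=7
  byte[3]=0x4B cont=0 payload=0x4B=75: acc |= 75<<7 -> acc=9634 shift=14 [end]
Varint 2: bytes[2:4] = A2 4B -> value 9634 (2 byte(s))
  byte[4]=0xBC cont=1 payload=0x3C=60: acc |= 60<<0 -> acc=60 shift=7
  byte[5]=0xCF cont=1 payload=0x4F=79: acc |= 79<<7 -> acc=10172 shift=14
  byte[6]=0x16 cont=0 payload=0x16=22: acc |= 22<<14 -> acc=370620 shift=21 [end]
Varint 3: bytes[4:7] = BC CF 16 -> value 370620 (3 byte(s))
  byte[7]=0xAA cont=1 payload=0x2A=42: acc |= 42<<0 -> acc=42 shift=7
  byte[8]=0xA7 cont=1 payload=0x27=39: acc |= 39<<7 -> acc=5034 shift=14
  byte[9]=0x73 cont=0 payload=0x73=115: acc |= 115<<14 -> acc=1889194 shift=21 [end]
Varint 4: bytes[7:10] = AA A7 73 -> value 1889194 (3 byte(s))
  byte[10]=0xE2 cont=1 payload=0x62=98: acc |= 98<<0 -> acc=98 shift=7
  byte[11]=0x33 cont=0 payload=0x33=51: acc |= 51<<7 -> acc=6626 shift=14 [end]
Varint 5: bytes[10:12] = E2 33 -> value 6626 (2 byte(s))
  byte[12]=0x94 cont=1 payload=0x14=20: acc |= 20<<0 -> acc=20 shift=7
  byte[13]=0xA1 cont=1 payload=0x21=33: acc |= 33<<7 -> acc=4244 shift=14
  byte[14]=0x34 cont=0 payload=0x34=52: acc |= 52<<14 -> acc=856212 shift=21 [end]
Varint 6: bytes[12:15] = 94 A1 34 -> value 856212 (3 byte(s))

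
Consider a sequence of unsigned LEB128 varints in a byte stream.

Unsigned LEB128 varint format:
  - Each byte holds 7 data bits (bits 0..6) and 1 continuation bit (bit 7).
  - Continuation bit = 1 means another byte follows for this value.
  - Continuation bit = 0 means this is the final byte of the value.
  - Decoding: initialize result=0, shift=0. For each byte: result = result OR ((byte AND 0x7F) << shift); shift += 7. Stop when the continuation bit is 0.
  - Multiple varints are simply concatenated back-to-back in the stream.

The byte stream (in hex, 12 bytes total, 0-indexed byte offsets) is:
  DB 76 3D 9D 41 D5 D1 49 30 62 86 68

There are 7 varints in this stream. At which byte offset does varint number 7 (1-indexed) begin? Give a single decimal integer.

  byte[0]=0xDB cont=1 payload=0x5B=91: acc |= 91<<0 -> acc=91 shift=7
  byte[1]=0x76 cont=0 payload=0x76=118: acc |= 118<<7 -> acc=15195 shift=14 [end]
Varint 1: bytes[0:2] = DB 76 -> value 15195 (2 byte(s))
  byte[2]=0x3D cont=0 payload=0x3D=61: acc |= 61<<0 -> acc=61 shift=7 [end]
Varint 2: bytes[2:3] = 3D -> value 61 (1 byte(s))
  byte[3]=0x9D cont=1 payload=0x1D=29: acc |= 29<<0 -> acc=29 shift=7
  byte[4]=0x41 cont=0 payload=0x41=65: acc |= 65<<7 -> acc=8349 shift=14 [end]
Varint 3: bytes[3:5] = 9D 41 -> value 8349 (2 byte(s))
  byte[5]=0xD5 cont=1 payload=0x55=85: acc |= 85<<0 -> acc=85 shift=7
  byte[6]=0xD1 cont=1 payload=0x51=81: acc |= 81<<7 -> acc=10453 shift=14
  byte[7]=0x49 cont=0 payload=0x49=73: acc |= 73<<14 -> acc=1206485 shift=21 [end]
Varint 4: bytes[5:8] = D5 D1 49 -> value 1206485 (3 byte(s))
  byte[8]=0x30 cont=0 payload=0x30=48: acc |= 48<<0 -> acc=48 shift=7 [end]
Varint 5: bytes[8:9] = 30 -> value 48 (1 byte(s))
  byte[9]=0x62 cont=0 payload=0x62=98: acc |= 98<<0 -> acc=98 shift=7 [end]
Varint 6: bytes[9:10] = 62 -> value 98 (1 byte(s))
  byte[10]=0x86 cont=1 payload=0x06=6: acc |= 6<<0 -> acc=6 shift=7
  byte[11]=0x68 cont=0 payload=0x68=104: acc |= 104<<7 -> acc=13318 shift=14 [end]
Varint 7: bytes[10:12] = 86 68 -> value 13318 (2 byte(s))

Answer: 10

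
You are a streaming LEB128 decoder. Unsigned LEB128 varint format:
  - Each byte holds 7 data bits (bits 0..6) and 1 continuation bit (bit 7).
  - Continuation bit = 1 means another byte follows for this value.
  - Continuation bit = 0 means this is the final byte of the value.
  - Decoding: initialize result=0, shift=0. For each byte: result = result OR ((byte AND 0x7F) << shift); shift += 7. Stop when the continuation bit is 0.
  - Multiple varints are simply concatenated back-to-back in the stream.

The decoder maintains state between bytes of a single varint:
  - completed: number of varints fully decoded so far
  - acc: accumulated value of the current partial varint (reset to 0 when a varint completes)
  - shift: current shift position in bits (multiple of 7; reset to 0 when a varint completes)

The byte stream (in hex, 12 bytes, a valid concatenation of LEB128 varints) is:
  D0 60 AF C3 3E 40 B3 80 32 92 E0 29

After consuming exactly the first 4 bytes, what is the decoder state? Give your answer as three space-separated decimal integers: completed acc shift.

byte[0]=0xD0 cont=1 payload=0x50: acc |= 80<<0 -> completed=0 acc=80 shift=7
byte[1]=0x60 cont=0 payload=0x60: varint #1 complete (value=12368); reset -> completed=1 acc=0 shift=0
byte[2]=0xAF cont=1 payload=0x2F: acc |= 47<<0 -> completed=1 acc=47 shift=7
byte[3]=0xC3 cont=1 payload=0x43: acc |= 67<<7 -> completed=1 acc=8623 shift=14

Answer: 1 8623 14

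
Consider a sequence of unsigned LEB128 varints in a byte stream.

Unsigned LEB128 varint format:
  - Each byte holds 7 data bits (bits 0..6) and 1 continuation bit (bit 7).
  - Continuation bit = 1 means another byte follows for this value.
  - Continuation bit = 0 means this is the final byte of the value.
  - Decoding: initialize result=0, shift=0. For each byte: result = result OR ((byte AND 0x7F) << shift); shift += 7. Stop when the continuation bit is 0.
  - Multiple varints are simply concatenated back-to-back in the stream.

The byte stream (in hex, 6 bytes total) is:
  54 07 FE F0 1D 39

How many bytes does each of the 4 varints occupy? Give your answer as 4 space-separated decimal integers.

Answer: 1 1 3 1

Derivation:
  byte[0]=0x54 cont=0 payload=0x54=84: acc |= 84<<0 -> acc=84 shift=7 [end]
Varint 1: bytes[0:1] = 54 -> value 84 (1 byte(s))
  byte[1]=0x07 cont=0 payload=0x07=7: acc |= 7<<0 -> acc=7 shift=7 [end]
Varint 2: bytes[1:2] = 07 -> value 7 (1 byte(s))
  byte[2]=0xFE cont=1 payload=0x7E=126: acc |= 126<<0 -> acc=126 shift=7
  byte[3]=0xF0 cont=1 payload=0x70=112: acc |= 112<<7 -> acc=14462 shift=14
  byte[4]=0x1D cont=0 payload=0x1D=29: acc |= 29<<14 -> acc=489598 shift=21 [end]
Varint 3: bytes[2:5] = FE F0 1D -> value 489598 (3 byte(s))
  byte[5]=0x39 cont=0 payload=0x39=57: acc |= 57<<0 -> acc=57 shift=7 [end]
Varint 4: bytes[5:6] = 39 -> value 57 (1 byte(s))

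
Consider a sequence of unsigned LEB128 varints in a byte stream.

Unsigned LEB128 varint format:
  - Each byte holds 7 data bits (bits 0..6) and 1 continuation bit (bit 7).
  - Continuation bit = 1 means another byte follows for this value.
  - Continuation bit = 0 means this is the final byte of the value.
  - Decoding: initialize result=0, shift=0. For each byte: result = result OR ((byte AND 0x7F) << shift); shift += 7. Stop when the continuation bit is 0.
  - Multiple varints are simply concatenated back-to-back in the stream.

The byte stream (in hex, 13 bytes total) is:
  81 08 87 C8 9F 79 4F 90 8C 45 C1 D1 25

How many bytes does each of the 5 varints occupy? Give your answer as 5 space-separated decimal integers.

  byte[0]=0x81 cont=1 payload=0x01=1: acc |= 1<<0 -> acc=1 shift=7
  byte[1]=0x08 cont=0 payload=0x08=8: acc |= 8<<7 -> acc=1025 shift=14 [end]
Varint 1: bytes[0:2] = 81 08 -> value 1025 (2 byte(s))
  byte[2]=0x87 cont=1 payload=0x07=7: acc |= 7<<0 -> acc=7 shift=7
  byte[3]=0xC8 cont=1 payload=0x48=72: acc |= 72<<7 -> acc=9223 shift=14
  byte[4]=0x9F cont=1 payload=0x1F=31: acc |= 31<<14 -> acc=517127 shift=21
  byte[5]=0x79 cont=0 payload=0x79=121: acc |= 121<<21 -> acc=254272519 shift=28 [end]
Varint 2: bytes[2:6] = 87 C8 9F 79 -> value 254272519 (4 byte(s))
  byte[6]=0x4F cont=0 payload=0x4F=79: acc |= 79<<0 -> acc=79 shift=7 [end]
Varint 3: bytes[6:7] = 4F -> value 79 (1 byte(s))
  byte[7]=0x90 cont=1 payload=0x10=16: acc |= 16<<0 -> acc=16 shift=7
  byte[8]=0x8C cont=1 payload=0x0C=12: acc |= 12<<7 -> acc=1552 shift=14
  byte[9]=0x45 cont=0 payload=0x45=69: acc |= 69<<14 -> acc=1132048 shift=21 [end]
Varint 4: bytes[7:10] = 90 8C 45 -> value 1132048 (3 byte(s))
  byte[10]=0xC1 cont=1 payload=0x41=65: acc |= 65<<0 -> acc=65 shift=7
  byte[11]=0xD1 cont=1 payload=0x51=81: acc |= 81<<7 -> acc=10433 shift=14
  byte[12]=0x25 cont=0 payload=0x25=37: acc |= 37<<14 -> acc=616641 shift=21 [end]
Varint 5: bytes[10:13] = C1 D1 25 -> value 616641 (3 byte(s))

Answer: 2 4 1 3 3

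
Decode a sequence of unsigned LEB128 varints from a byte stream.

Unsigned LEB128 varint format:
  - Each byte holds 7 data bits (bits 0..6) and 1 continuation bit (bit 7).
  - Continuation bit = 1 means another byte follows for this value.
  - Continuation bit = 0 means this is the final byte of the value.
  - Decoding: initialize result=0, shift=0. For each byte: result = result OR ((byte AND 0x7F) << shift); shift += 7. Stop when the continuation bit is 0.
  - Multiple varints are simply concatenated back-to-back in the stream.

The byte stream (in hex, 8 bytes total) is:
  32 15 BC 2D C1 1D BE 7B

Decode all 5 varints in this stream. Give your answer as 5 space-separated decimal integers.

Answer: 50 21 5820 3777 15806

Derivation:
  byte[0]=0x32 cont=0 payload=0x32=50: acc |= 50<<0 -> acc=50 shift=7 [end]
Varint 1: bytes[0:1] = 32 -> value 50 (1 byte(s))
  byte[1]=0x15 cont=0 payload=0x15=21: acc |= 21<<0 -> acc=21 shift=7 [end]
Varint 2: bytes[1:2] = 15 -> value 21 (1 byte(s))
  byte[2]=0xBC cont=1 payload=0x3C=60: acc |= 60<<0 -> acc=60 shift=7
  byte[3]=0x2D cont=0 payload=0x2D=45: acc |= 45<<7 -> acc=5820 shift=14 [end]
Varint 3: bytes[2:4] = BC 2D -> value 5820 (2 byte(s))
  byte[4]=0xC1 cont=1 payload=0x41=65: acc |= 65<<0 -> acc=65 shift=7
  byte[5]=0x1D cont=0 payload=0x1D=29: acc |= 29<<7 -> acc=3777 shift=14 [end]
Varint 4: bytes[4:6] = C1 1D -> value 3777 (2 byte(s))
  byte[6]=0xBE cont=1 payload=0x3E=62: acc |= 62<<0 -> acc=62 shift=7
  byte[7]=0x7B cont=0 payload=0x7B=123: acc |= 123<<7 -> acc=15806 shift=14 [end]
Varint 5: bytes[6:8] = BE 7B -> value 15806 (2 byte(s))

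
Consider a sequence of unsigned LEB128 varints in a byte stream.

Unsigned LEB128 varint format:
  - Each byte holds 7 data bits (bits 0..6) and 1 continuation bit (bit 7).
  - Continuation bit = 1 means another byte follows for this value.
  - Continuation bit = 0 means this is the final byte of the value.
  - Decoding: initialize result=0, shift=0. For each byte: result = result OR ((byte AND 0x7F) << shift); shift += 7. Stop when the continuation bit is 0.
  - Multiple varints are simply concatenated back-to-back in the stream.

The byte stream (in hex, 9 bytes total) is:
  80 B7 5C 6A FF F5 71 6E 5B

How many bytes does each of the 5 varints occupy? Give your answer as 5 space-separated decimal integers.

  byte[0]=0x80 cont=1 payload=0x00=0: acc |= 0<<0 -> acc=0 shift=7
  byte[1]=0xB7 cont=1 payload=0x37=55: acc |= 55<<7 -> acc=7040 shift=14
  byte[2]=0x5C cont=0 payload=0x5C=92: acc |= 92<<14 -> acc=1514368 shift=21 [end]
Varint 1: bytes[0:3] = 80 B7 5C -> value 1514368 (3 byte(s))
  byte[3]=0x6A cont=0 payload=0x6A=106: acc |= 106<<0 -> acc=106 shift=7 [end]
Varint 2: bytes[3:4] = 6A -> value 106 (1 byte(s))
  byte[4]=0xFF cont=1 payload=0x7F=127: acc |= 127<<0 -> acc=127 shift=7
  byte[5]=0xF5 cont=1 payload=0x75=117: acc |= 117<<7 -> acc=15103 shift=14
  byte[6]=0x71 cont=0 payload=0x71=113: acc |= 113<<14 -> acc=1866495 shift=21 [end]
Varint 3: bytes[4:7] = FF F5 71 -> value 1866495 (3 byte(s))
  byte[7]=0x6E cont=0 payload=0x6E=110: acc |= 110<<0 -> acc=110 shift=7 [end]
Varint 4: bytes[7:8] = 6E -> value 110 (1 byte(s))
  byte[8]=0x5B cont=0 payload=0x5B=91: acc |= 91<<0 -> acc=91 shift=7 [end]
Varint 5: bytes[8:9] = 5B -> value 91 (1 byte(s))

Answer: 3 1 3 1 1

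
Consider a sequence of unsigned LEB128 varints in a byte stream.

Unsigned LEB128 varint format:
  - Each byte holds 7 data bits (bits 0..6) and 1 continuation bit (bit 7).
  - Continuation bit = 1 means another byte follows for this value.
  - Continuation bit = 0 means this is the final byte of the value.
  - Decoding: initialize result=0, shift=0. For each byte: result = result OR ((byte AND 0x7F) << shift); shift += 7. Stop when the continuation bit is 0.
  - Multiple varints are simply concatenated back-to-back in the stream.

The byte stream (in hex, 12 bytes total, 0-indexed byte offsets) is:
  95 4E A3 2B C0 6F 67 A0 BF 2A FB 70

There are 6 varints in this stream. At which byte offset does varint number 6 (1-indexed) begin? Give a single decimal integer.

Answer: 10

Derivation:
  byte[0]=0x95 cont=1 payload=0x15=21: acc |= 21<<0 -> acc=21 shift=7
  byte[1]=0x4E cont=0 payload=0x4E=78: acc |= 78<<7 -> acc=10005 shift=14 [end]
Varint 1: bytes[0:2] = 95 4E -> value 10005 (2 byte(s))
  byte[2]=0xA3 cont=1 payload=0x23=35: acc |= 35<<0 -> acc=35 shift=7
  byte[3]=0x2B cont=0 payload=0x2B=43: acc |= 43<<7 -> acc=5539 shift=14 [end]
Varint 2: bytes[2:4] = A3 2B -> value 5539 (2 byte(s))
  byte[4]=0xC0 cont=1 payload=0x40=64: acc |= 64<<0 -> acc=64 shift=7
  byte[5]=0x6F cont=0 payload=0x6F=111: acc |= 111<<7 -> acc=14272 shift=14 [end]
Varint 3: bytes[4:6] = C0 6F -> value 14272 (2 byte(s))
  byte[6]=0x67 cont=0 payload=0x67=103: acc |= 103<<0 -> acc=103 shift=7 [end]
Varint 4: bytes[6:7] = 67 -> value 103 (1 byte(s))
  byte[7]=0xA0 cont=1 payload=0x20=32: acc |= 32<<0 -> acc=32 shift=7
  byte[8]=0xBF cont=1 payload=0x3F=63: acc |= 63<<7 -> acc=8096 shift=14
  byte[9]=0x2A cont=0 payload=0x2A=42: acc |= 42<<14 -> acc=696224 shift=21 [end]
Varint 5: bytes[7:10] = A0 BF 2A -> value 696224 (3 byte(s))
  byte[10]=0xFB cont=1 payload=0x7B=123: acc |= 123<<0 -> acc=123 shift=7
  byte[11]=0x70 cont=0 payload=0x70=112: acc |= 112<<7 -> acc=14459 shift=14 [end]
Varint 6: bytes[10:12] = FB 70 -> value 14459 (2 byte(s))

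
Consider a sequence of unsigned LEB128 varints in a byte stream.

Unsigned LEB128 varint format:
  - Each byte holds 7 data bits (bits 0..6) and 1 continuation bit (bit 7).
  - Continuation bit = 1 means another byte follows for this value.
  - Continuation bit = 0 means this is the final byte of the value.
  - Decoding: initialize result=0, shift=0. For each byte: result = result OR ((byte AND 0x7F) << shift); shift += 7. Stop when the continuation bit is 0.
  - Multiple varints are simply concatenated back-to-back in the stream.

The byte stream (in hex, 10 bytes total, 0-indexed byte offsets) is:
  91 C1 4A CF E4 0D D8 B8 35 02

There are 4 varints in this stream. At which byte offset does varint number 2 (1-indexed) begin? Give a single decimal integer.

  byte[0]=0x91 cont=1 payload=0x11=17: acc |= 17<<0 -> acc=17 shift=7
  byte[1]=0xC1 cont=1 payload=0x41=65: acc |= 65<<7 -> acc=8337 shift=14
  byte[2]=0x4A cont=0 payload=0x4A=74: acc |= 74<<14 -> acc=1220753 shift=21 [end]
Varint 1: bytes[0:3] = 91 C1 4A -> value 1220753 (3 byte(s))
  byte[3]=0xCF cont=1 payload=0x4F=79: acc |= 79<<0 -> acc=79 shift=7
  byte[4]=0xE4 cont=1 payload=0x64=100: acc |= 100<<7 -> acc=12879 shift=14
  byte[5]=0x0D cont=0 payload=0x0D=13: acc |= 13<<14 -> acc=225871 shift=21 [end]
Varint 2: bytes[3:6] = CF E4 0D -> value 225871 (3 byte(s))
  byte[6]=0xD8 cont=1 payload=0x58=88: acc |= 88<<0 -> acc=88 shift=7
  byte[7]=0xB8 cont=1 payload=0x38=56: acc |= 56<<7 -> acc=7256 shift=14
  byte[8]=0x35 cont=0 payload=0x35=53: acc |= 53<<14 -> acc=875608 shift=21 [end]
Varint 3: bytes[6:9] = D8 B8 35 -> value 875608 (3 byte(s))
  byte[9]=0x02 cont=0 payload=0x02=2: acc |= 2<<0 -> acc=2 shift=7 [end]
Varint 4: bytes[9:10] = 02 -> value 2 (1 byte(s))

Answer: 3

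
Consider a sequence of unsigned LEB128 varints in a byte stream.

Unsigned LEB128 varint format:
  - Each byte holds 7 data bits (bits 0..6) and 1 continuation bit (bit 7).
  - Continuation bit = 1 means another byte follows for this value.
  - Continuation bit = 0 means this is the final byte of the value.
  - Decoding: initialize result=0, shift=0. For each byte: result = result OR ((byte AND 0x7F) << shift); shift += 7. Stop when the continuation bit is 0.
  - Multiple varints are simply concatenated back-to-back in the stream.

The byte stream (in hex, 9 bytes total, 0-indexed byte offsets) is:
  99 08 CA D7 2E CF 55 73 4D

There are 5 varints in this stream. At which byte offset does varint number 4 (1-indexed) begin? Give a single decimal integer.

  byte[0]=0x99 cont=1 payload=0x19=25: acc |= 25<<0 -> acc=25 shift=7
  byte[1]=0x08 cont=0 payload=0x08=8: acc |= 8<<7 -> acc=1049 shift=14 [end]
Varint 1: bytes[0:2] = 99 08 -> value 1049 (2 byte(s))
  byte[2]=0xCA cont=1 payload=0x4A=74: acc |= 74<<0 -> acc=74 shift=7
  byte[3]=0xD7 cont=1 payload=0x57=87: acc |= 87<<7 -> acc=11210 shift=14
  byte[4]=0x2E cont=0 payload=0x2E=46: acc |= 46<<14 -> acc=764874 shift=21 [end]
Varint 2: bytes[2:5] = CA D7 2E -> value 764874 (3 byte(s))
  byte[5]=0xCF cont=1 payload=0x4F=79: acc |= 79<<0 -> acc=79 shift=7
  byte[6]=0x55 cont=0 payload=0x55=85: acc |= 85<<7 -> acc=10959 shift=14 [end]
Varint 3: bytes[5:7] = CF 55 -> value 10959 (2 byte(s))
  byte[7]=0x73 cont=0 payload=0x73=115: acc |= 115<<0 -> acc=115 shift=7 [end]
Varint 4: bytes[7:8] = 73 -> value 115 (1 byte(s))
  byte[8]=0x4D cont=0 payload=0x4D=77: acc |= 77<<0 -> acc=77 shift=7 [end]
Varint 5: bytes[8:9] = 4D -> value 77 (1 byte(s))

Answer: 7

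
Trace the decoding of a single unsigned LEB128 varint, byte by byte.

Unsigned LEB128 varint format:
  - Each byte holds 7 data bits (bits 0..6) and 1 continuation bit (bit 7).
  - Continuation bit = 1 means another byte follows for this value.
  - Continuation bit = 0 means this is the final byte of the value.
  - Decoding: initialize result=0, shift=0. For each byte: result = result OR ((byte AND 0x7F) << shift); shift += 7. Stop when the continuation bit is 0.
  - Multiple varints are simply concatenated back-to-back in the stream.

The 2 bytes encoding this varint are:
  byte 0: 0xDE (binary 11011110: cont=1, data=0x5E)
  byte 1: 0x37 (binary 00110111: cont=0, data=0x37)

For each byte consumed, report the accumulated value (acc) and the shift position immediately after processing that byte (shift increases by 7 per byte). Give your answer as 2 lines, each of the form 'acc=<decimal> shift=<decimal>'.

Answer: acc=94 shift=7
acc=7134 shift=14

Derivation:
byte 0=0xDE: payload=0x5E=94, contrib = 94<<0 = 94; acc -> 94, shift -> 7
byte 1=0x37: payload=0x37=55, contrib = 55<<7 = 7040; acc -> 7134, shift -> 14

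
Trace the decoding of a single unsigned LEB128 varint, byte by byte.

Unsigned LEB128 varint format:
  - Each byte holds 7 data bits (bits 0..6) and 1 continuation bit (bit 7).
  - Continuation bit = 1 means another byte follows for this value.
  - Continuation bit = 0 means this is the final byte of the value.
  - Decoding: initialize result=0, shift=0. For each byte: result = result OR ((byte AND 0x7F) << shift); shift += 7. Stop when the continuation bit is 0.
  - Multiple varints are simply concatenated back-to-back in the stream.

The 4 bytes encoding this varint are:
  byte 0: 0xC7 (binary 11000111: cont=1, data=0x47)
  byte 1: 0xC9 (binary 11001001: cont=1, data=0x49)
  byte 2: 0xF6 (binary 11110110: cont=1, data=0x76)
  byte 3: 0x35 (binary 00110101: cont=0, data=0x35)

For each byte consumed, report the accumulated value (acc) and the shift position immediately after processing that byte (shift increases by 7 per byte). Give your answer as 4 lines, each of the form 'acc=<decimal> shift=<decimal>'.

Answer: acc=71 shift=7
acc=9415 shift=14
acc=1942727 shift=21
acc=113091783 shift=28

Derivation:
byte 0=0xC7: payload=0x47=71, contrib = 71<<0 = 71; acc -> 71, shift -> 7
byte 1=0xC9: payload=0x49=73, contrib = 73<<7 = 9344; acc -> 9415, shift -> 14
byte 2=0xF6: payload=0x76=118, contrib = 118<<14 = 1933312; acc -> 1942727, shift -> 21
byte 3=0x35: payload=0x35=53, contrib = 53<<21 = 111149056; acc -> 113091783, shift -> 28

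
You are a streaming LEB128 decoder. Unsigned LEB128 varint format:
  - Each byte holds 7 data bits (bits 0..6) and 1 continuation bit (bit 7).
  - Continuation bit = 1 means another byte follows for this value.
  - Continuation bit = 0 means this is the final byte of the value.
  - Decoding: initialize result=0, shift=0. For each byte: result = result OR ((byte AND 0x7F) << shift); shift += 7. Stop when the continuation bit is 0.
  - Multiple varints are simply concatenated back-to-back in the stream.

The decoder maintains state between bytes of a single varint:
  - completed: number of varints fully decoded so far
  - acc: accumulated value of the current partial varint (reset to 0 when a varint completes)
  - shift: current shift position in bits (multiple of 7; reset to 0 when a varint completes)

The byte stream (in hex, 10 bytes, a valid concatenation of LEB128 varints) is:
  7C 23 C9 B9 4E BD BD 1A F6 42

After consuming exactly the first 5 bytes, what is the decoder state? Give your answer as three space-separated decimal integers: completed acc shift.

byte[0]=0x7C cont=0 payload=0x7C: varint #1 complete (value=124); reset -> completed=1 acc=0 shift=0
byte[1]=0x23 cont=0 payload=0x23: varint #2 complete (value=35); reset -> completed=2 acc=0 shift=0
byte[2]=0xC9 cont=1 payload=0x49: acc |= 73<<0 -> completed=2 acc=73 shift=7
byte[3]=0xB9 cont=1 payload=0x39: acc |= 57<<7 -> completed=2 acc=7369 shift=14
byte[4]=0x4E cont=0 payload=0x4E: varint #3 complete (value=1285321); reset -> completed=3 acc=0 shift=0

Answer: 3 0 0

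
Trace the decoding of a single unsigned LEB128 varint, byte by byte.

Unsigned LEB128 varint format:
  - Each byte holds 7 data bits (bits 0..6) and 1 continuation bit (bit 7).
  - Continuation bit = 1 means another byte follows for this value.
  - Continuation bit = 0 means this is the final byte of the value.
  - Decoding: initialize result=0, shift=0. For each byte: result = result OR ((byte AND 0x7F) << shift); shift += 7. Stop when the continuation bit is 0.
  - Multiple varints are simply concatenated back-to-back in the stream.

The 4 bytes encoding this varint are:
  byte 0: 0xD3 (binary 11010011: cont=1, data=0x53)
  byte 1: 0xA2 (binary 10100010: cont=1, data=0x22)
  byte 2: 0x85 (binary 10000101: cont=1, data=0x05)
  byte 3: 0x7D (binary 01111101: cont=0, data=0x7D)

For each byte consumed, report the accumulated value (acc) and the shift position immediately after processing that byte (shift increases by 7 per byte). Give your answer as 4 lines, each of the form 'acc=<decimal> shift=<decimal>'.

byte 0=0xD3: payload=0x53=83, contrib = 83<<0 = 83; acc -> 83, shift -> 7
byte 1=0xA2: payload=0x22=34, contrib = 34<<7 = 4352; acc -> 4435, shift -> 14
byte 2=0x85: payload=0x05=5, contrib = 5<<14 = 81920; acc -> 86355, shift -> 21
byte 3=0x7D: payload=0x7D=125, contrib = 125<<21 = 262144000; acc -> 262230355, shift -> 28

Answer: acc=83 shift=7
acc=4435 shift=14
acc=86355 shift=21
acc=262230355 shift=28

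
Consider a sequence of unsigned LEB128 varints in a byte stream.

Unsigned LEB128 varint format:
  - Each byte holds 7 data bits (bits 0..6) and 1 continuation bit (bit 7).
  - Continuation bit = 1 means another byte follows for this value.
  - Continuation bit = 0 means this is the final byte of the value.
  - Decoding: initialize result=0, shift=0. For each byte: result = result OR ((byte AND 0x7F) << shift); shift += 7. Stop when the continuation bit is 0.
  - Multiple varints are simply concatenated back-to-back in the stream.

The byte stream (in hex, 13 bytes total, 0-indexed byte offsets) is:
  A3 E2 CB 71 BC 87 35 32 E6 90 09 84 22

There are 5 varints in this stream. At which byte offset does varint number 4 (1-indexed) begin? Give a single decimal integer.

  byte[0]=0xA3 cont=1 payload=0x23=35: acc |= 35<<0 -> acc=35 shift=7
  byte[1]=0xE2 cont=1 payload=0x62=98: acc |= 98<<7 -> acc=12579 shift=14
  byte[2]=0xCB cont=1 payload=0x4B=75: acc |= 75<<14 -> acc=1241379 shift=21
  byte[3]=0x71 cont=0 payload=0x71=113: acc |= 113<<21 -> acc=238219555 shift=28 [end]
Varint 1: bytes[0:4] = A3 E2 CB 71 -> value 238219555 (4 byte(s))
  byte[4]=0xBC cont=1 payload=0x3C=60: acc |= 60<<0 -> acc=60 shift=7
  byte[5]=0x87 cont=1 payload=0x07=7: acc |= 7<<7 -> acc=956 shift=14
  byte[6]=0x35 cont=0 payload=0x35=53: acc |= 53<<14 -> acc=869308 shift=21 [end]
Varint 2: bytes[4:7] = BC 87 35 -> value 869308 (3 byte(s))
  byte[7]=0x32 cont=0 payload=0x32=50: acc |= 50<<0 -> acc=50 shift=7 [end]
Varint 3: bytes[7:8] = 32 -> value 50 (1 byte(s))
  byte[8]=0xE6 cont=1 payload=0x66=102: acc |= 102<<0 -> acc=102 shift=7
  byte[9]=0x90 cont=1 payload=0x10=16: acc |= 16<<7 -> acc=2150 shift=14
  byte[10]=0x09 cont=0 payload=0x09=9: acc |= 9<<14 -> acc=149606 shift=21 [end]
Varint 4: bytes[8:11] = E6 90 09 -> value 149606 (3 byte(s))
  byte[11]=0x84 cont=1 payload=0x04=4: acc |= 4<<0 -> acc=4 shift=7
  byte[12]=0x22 cont=0 payload=0x22=34: acc |= 34<<7 -> acc=4356 shift=14 [end]
Varint 5: bytes[11:13] = 84 22 -> value 4356 (2 byte(s))

Answer: 8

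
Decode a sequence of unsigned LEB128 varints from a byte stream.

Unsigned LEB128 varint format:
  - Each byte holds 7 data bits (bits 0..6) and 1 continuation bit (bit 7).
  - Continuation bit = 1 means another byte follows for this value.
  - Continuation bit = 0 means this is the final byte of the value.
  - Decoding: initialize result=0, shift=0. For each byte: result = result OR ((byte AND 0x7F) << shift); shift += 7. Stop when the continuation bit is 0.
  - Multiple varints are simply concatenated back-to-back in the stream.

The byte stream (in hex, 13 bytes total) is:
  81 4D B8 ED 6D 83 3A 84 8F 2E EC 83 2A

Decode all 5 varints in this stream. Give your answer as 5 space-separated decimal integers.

  byte[0]=0x81 cont=1 payload=0x01=1: acc |= 1<<0 -> acc=1 shift=7
  byte[1]=0x4D cont=0 payload=0x4D=77: acc |= 77<<7 -> acc=9857 shift=14 [end]
Varint 1: bytes[0:2] = 81 4D -> value 9857 (2 byte(s))
  byte[2]=0xB8 cont=1 payload=0x38=56: acc |= 56<<0 -> acc=56 shift=7
  byte[3]=0xED cont=1 payload=0x6D=109: acc |= 109<<7 -> acc=14008 shift=14
  byte[4]=0x6D cont=0 payload=0x6D=109: acc |= 109<<14 -> acc=1799864 shift=21 [end]
Varint 2: bytes[2:5] = B8 ED 6D -> value 1799864 (3 byte(s))
  byte[5]=0x83 cont=1 payload=0x03=3: acc |= 3<<0 -> acc=3 shift=7
  byte[6]=0x3A cont=0 payload=0x3A=58: acc |= 58<<7 -> acc=7427 shift=14 [end]
Varint 3: bytes[5:7] = 83 3A -> value 7427 (2 byte(s))
  byte[7]=0x84 cont=1 payload=0x04=4: acc |= 4<<0 -> acc=4 shift=7
  byte[8]=0x8F cont=1 payload=0x0F=15: acc |= 15<<7 -> acc=1924 shift=14
  byte[9]=0x2E cont=0 payload=0x2E=46: acc |= 46<<14 -> acc=755588 shift=21 [end]
Varint 4: bytes[7:10] = 84 8F 2E -> value 755588 (3 byte(s))
  byte[10]=0xEC cont=1 payload=0x6C=108: acc |= 108<<0 -> acc=108 shift=7
  byte[11]=0x83 cont=1 payload=0x03=3: acc |= 3<<7 -> acc=492 shift=14
  byte[12]=0x2A cont=0 payload=0x2A=42: acc |= 42<<14 -> acc=688620 shift=21 [end]
Varint 5: bytes[10:13] = EC 83 2A -> value 688620 (3 byte(s))

Answer: 9857 1799864 7427 755588 688620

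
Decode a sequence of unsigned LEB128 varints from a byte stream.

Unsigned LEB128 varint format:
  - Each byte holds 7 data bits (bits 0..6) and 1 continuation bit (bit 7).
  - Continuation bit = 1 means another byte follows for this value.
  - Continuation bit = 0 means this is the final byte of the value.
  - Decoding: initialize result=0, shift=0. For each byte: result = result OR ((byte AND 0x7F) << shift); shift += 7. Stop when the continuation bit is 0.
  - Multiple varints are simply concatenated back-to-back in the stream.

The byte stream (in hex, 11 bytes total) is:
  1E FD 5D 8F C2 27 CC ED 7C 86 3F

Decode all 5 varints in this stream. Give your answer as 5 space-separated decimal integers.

  byte[0]=0x1E cont=0 payload=0x1E=30: acc |= 30<<0 -> acc=30 shift=7 [end]
Varint 1: bytes[0:1] = 1E -> value 30 (1 byte(s))
  byte[1]=0xFD cont=1 payload=0x7D=125: acc |= 125<<0 -> acc=125 shift=7
  byte[2]=0x5D cont=0 payload=0x5D=93: acc |= 93<<7 -> acc=12029 shift=14 [end]
Varint 2: bytes[1:3] = FD 5D -> value 12029 (2 byte(s))
  byte[3]=0x8F cont=1 payload=0x0F=15: acc |= 15<<0 -> acc=15 shift=7
  byte[4]=0xC2 cont=1 payload=0x42=66: acc |= 66<<7 -> acc=8463 shift=14
  byte[5]=0x27 cont=0 payload=0x27=39: acc |= 39<<14 -> acc=647439 shift=21 [end]
Varint 3: bytes[3:6] = 8F C2 27 -> value 647439 (3 byte(s))
  byte[6]=0xCC cont=1 payload=0x4C=76: acc |= 76<<0 -> acc=76 shift=7
  byte[7]=0xED cont=1 payload=0x6D=109: acc |= 109<<7 -> acc=14028 shift=14
  byte[8]=0x7C cont=0 payload=0x7C=124: acc |= 124<<14 -> acc=2045644 shift=21 [end]
Varint 4: bytes[6:9] = CC ED 7C -> value 2045644 (3 byte(s))
  byte[9]=0x86 cont=1 payload=0x06=6: acc |= 6<<0 -> acc=6 shift=7
  byte[10]=0x3F cont=0 payload=0x3F=63: acc |= 63<<7 -> acc=8070 shift=14 [end]
Varint 5: bytes[9:11] = 86 3F -> value 8070 (2 byte(s))

Answer: 30 12029 647439 2045644 8070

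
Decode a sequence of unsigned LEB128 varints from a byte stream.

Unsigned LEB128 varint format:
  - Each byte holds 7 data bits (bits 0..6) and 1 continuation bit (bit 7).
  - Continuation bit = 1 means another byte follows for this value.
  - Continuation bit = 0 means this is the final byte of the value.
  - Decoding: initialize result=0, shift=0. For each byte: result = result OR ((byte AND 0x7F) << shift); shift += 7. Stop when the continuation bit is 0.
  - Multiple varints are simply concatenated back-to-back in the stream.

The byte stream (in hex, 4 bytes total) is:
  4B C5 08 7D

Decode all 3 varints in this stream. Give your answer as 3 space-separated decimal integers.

  byte[0]=0x4B cont=0 payload=0x4B=75: acc |= 75<<0 -> acc=75 shift=7 [end]
Varint 1: bytes[0:1] = 4B -> value 75 (1 byte(s))
  byte[1]=0xC5 cont=1 payload=0x45=69: acc |= 69<<0 -> acc=69 shift=7
  byte[2]=0x08 cont=0 payload=0x08=8: acc |= 8<<7 -> acc=1093 shift=14 [end]
Varint 2: bytes[1:3] = C5 08 -> value 1093 (2 byte(s))
  byte[3]=0x7D cont=0 payload=0x7D=125: acc |= 125<<0 -> acc=125 shift=7 [end]
Varint 3: bytes[3:4] = 7D -> value 125 (1 byte(s))

Answer: 75 1093 125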